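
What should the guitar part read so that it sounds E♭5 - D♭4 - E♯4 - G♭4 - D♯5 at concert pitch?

Written C4 sounds as C3 on the guitar, so concert pitches are written a perfect octave up.
Eb5 → Eb6
Db4 → Db5
E#4 → E#5
Gb4 → Gb5
D#5 → D#6

Eb6 Db5 E#5 Gb5 D#6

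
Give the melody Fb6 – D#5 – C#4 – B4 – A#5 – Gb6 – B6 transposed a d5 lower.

Bb5 G##4 F##3 E#4 D##5 C6 E#6

Fb6 gives Bb5
D#5 gives G##4
C#4 gives F##3
B4 gives E#4
A#5 gives D##5
Gb6 gives C6
B6 gives E#6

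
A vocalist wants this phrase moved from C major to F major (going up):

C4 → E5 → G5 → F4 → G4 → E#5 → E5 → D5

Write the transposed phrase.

F4 A5 C6 Bb4 C5 A#5 A5 G5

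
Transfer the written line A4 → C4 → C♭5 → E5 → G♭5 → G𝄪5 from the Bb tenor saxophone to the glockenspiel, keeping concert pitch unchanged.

G1 Bb0 Bbb1 D2 Fb2 F##2

First find concert pitch: the Bb tenor saxophone sounds a major ninth below written, so A4 C4 C♭5 E5 G♭5 G𝄪5 sounds G3 Bb2 Bbb3 D4 Fb4 F##4.
Then write for glockenspiel: it sounds a perfect fifteenth above written, so the part must be a perfect fifteenth below concert.
G3 → G1
Bb2 → Bb0
Bbb3 → Bbb1
D4 → D2
Fb4 → Fb2
F##4 → F##2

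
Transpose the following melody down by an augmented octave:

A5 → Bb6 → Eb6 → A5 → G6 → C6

Ab4 Bbb5 Ebb5 Ab4 Gb5 Cb5

An augmented octave down from A5 gives Ab4.
Bb6: an octave down reaches B, and 13 semitones makes it Bbb5.
Eb6 down an augmented octave is Ebb5.
An augmented octave down from A5 gives Ab4.
G6 down an augmented octave is Gb5.
C6 down an augmented octave is Cb5.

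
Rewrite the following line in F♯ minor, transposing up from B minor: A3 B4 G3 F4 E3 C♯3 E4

E4 F#5 D4 C5 B3 G#3 B4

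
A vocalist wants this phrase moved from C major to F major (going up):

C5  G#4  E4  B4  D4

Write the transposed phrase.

C major to F major up is a perfect fourth, so every note moves up by that interval.
C5 → F5
G#4 → C#5
E4 → A4
B4 → E5
D4 → G4

F5 C#5 A4 E5 G4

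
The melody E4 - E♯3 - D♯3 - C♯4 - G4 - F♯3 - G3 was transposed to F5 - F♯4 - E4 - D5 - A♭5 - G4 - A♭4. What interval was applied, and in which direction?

up a minor ninth

From E4 to F5 is 9 letter names — a ninth of some quality.
E4 to F5 is 13 semitones, which makes it a minor ninth; the second version is higher, so the direction is up.
Checking another pair — G3 → Ab4 — gives the same interval.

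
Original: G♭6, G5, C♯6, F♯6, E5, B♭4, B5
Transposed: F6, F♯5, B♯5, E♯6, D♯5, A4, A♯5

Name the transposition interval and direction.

From Gb6 to F6 is 2 letter names — a second of some quality.
F6 to Gb6 is 1 semitone, which makes it a minor second; the second version is lower, so the direction is down.
Checking another pair — B5 → A#5 — gives the same interval.

down a minor second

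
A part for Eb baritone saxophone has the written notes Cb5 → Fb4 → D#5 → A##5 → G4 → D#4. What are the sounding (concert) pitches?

Ebb3 Abb2 F#3 C##4 Bb2 F#2

Written C4 on the Eb baritone saxophone sounds as Eb2, a major thirteenth lower; apply that shift to every note.
Cb5 to Ebb3
Fb4 to Abb2
D#5 to F#3
A##5 to C##4
G4 to Bb2
D#4 to F#2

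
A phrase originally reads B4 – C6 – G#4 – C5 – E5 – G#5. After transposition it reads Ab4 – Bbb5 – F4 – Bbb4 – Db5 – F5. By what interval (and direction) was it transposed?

down an augmented second

From B4 to Ab4 is 2 letter names — a second of some quality.
Ab4 to B4 is 3 semitones, which makes it an augmented second; the second version is lower, so the direction is down.
Checking another pair — G#5 → F5 — gives the same interval.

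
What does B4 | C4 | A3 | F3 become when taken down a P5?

E4 F3 D3 Bb2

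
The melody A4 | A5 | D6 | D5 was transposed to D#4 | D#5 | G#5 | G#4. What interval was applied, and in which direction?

Take the first pair: A4 → D#4. A to D spans 5 letter names, so the interval is some kind of fifth.
D#4 to A4 is 6 semitones, which makes it a diminished fifth; the second version is lower, so the direction is down.
Checking another pair — D5 → G#4 — gives the same interval.

down a diminished fifth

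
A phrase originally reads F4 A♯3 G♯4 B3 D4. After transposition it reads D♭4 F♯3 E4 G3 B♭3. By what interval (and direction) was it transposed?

down a major third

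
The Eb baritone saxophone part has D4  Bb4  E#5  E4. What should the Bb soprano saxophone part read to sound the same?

G2 Eb3 A#3 A2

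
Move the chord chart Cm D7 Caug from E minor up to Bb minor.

E minor up to Bb minor is a diminished fifth; each chord root moves by that interval while the quality stays the same.
Cm: root C up a diminished fifth → Gb, giving Gbm.
D7: root D up a diminished fifth → Ab, giving Ab7.
Caug: root C up a diminished fifth → Gb, giving Gbaug.

Gbm Ab7 Gbaug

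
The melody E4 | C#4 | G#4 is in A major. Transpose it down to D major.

A3 F#3 C#4

A major to D major down is a perfect fifth, so every note moves down by that interval.
E4 gives A3
C#4 gives F#3
G#4 gives C#4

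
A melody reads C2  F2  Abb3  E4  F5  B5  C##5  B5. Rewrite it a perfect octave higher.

C3 F3 Abb4 E5 F6 B6 C##6 B6

C2: an octave up reaches C, and 12 semitones makes it C3.
A perfect octave up from F2 gives F3.
A perfect octave up from Abb3 gives Abb4.
E4 up a perfect octave is E5.
A perfect octave up from F5 gives F6.
A perfect octave up from B5 gives B6.
C##5: an octave up reaches C, and 12 semitones makes it C##6.
A perfect octave up from B5 gives B6.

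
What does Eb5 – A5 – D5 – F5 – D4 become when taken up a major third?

Eb5 to G5
A5 to C#6
D5 to F#5
F5 to A5
D4 to F#4

G5 C#6 F#5 A5 F#4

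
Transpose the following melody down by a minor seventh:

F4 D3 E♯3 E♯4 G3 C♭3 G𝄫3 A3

F4 gives G3
D3 gives E2
E#3 gives F##2
E#4 gives F##3
G3 gives A2
Cb3 gives Db2
Gbb3 gives Abb2
A3 gives B2

G3 E2 F##2 F##3 A2 Db2 Abb2 B2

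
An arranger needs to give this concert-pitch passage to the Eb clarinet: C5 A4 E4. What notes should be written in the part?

The Eb clarinet sounds a minor third above written, so the written part must be a minor third below concert — transpose each note down.
C5 -> A4
A4 -> F#4
E4 -> C#4

A4 F#4 C#4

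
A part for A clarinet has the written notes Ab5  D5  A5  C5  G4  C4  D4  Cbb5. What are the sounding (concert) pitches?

F5 B4 F#5 A4 E4 A3 B3 Abb4

Written C4 on the A clarinet sounds as A3, a minor third lower; apply that shift to every note.
Ab5 to F5
D5 to B4
A5 to F#5
C5 to A4
G4 to E4
C4 to A3
D4 to B3
Cbb5 to Abb4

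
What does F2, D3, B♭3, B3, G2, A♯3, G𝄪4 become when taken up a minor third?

F2 up a minor third is Ab2.
D3: a third up reaches F, and 3 semitones makes it F3.
Bb3: a third up reaches D, and 3 semitones makes it Db4.
A minor third up from B3 gives D4.
G2 up a minor third is Bb2.
A#3 up a minor third is C#4.
G##4 up a minor third is B#4.

Ab2 F3 Db4 D4 Bb2 C#4 B#4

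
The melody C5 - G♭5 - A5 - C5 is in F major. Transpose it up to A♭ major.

Eb5 Bbb5 C6 Eb5

From F up to A♭ is a minor third; apply that to each pitch.
C5 to Eb5
Gb5 to Bbb5
A5 to C6
C5 to Eb5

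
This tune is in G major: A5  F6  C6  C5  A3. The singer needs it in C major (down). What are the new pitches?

D5 Bb5 F5 F4 D3

From G down to C is a perfect fifth; apply that to each pitch.
A5 → D5
F6 → Bb5
C6 → F5
C5 → F4
A3 → D3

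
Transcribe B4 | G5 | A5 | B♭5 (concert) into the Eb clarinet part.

The Eb clarinet sounds a minor third above written, so the written part must be a minor third below concert — transpose each note down.
B4 gives G#4
G5 gives E5
A5 gives F#5
Bb5 gives G5

G#4 E5 F#5 G5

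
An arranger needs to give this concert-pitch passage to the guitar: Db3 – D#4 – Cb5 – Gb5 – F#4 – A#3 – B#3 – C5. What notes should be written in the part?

Written C4 sounds as C3 on the guitar, so concert pitches are written a perfect octave up.
Db3 -> Db4
D#4 -> D#5
Cb5 -> Cb6
Gb5 -> Gb6
F#4 -> F#5
A#3 -> A#4
B#3 -> B#4
C5 -> C6

Db4 D#5 Cb6 Gb6 F#5 A#4 B#4 C6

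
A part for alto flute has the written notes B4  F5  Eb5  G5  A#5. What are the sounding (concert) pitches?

The alto flute sounds a perfect fourth below written, so transpose each written note down a perfect fourth.
B4 to F#4
F5 to C5
Eb5 to Bb4
G5 to D5
A#5 to E#5

F#4 C5 Bb4 D5 E#5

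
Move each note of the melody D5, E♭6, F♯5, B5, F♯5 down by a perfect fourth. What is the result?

A4 Bb5 C#5 F#5 C#5

A perfect fourth down from D5 gives A4.
Eb6: a fourth down reaches B, and 5 semitones makes it Bb5.
A perfect fourth down from F#5 gives C#5.
A perfect fourth down from B5 gives F#5.
F#5: a fourth down reaches C, and 5 semitones makes it C#5.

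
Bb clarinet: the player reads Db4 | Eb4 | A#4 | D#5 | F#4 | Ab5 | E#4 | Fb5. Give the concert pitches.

Cb4 Db4 G#4 C#5 E4 Gb5 D#4 Ebb5

Written C4 on the Bb clarinet sounds as Bb3, a major second lower; apply that shift to every note.
Db4 gives Cb4
Eb4 gives Db4
A#4 gives G#4
D#5 gives C#5
F#4 gives E4
Ab5 gives Gb5
E#4 gives D#4
Fb5 gives Ebb5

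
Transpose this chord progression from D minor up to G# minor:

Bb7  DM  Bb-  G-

E7 G#M E- C#-

D minor up to G# minor is an augmented fourth; each chord root moves by that interval while the quality stays the same.
Bb7: root Bb up an augmented fourth → E, giving E7.
DM: root D up an augmented fourth → G#, giving G#M.
Bb-: root Bb up an augmented fourth → E, giving E-.
G-: root G up an augmented fourth → C#, giving C#-.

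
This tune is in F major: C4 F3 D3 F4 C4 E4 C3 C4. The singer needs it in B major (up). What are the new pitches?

F#4 B3 G#3 B4 F#4 A#4 F#3 F#4

From F up to B is an augmented fourth; apply that to each pitch.
C4 → F#4
F3 → B3
D3 → G#3
F4 → B4
C4 → F#4
E4 → A#4
C3 → F#3
C4 → F#4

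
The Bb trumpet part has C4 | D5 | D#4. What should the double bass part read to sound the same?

First find concert pitch: the Bb trumpet sounds a major second below written, so C4 D5 D#4 sounds Bb3 C5 C#4.
Then write for double bass: it sounds a perfect octave below written, so the part must be a perfect octave above concert.
Bb3 → Bb4
C5 → C6
C#4 → C#5

Bb4 C6 C#5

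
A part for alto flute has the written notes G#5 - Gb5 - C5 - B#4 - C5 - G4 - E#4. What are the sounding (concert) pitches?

The alto flute sounds a perfect fourth below written, so transpose each written note down a perfect fourth.
G#5 to D#5
Gb5 to Db5
C5 to G4
B#4 to F##4
C5 to G4
G4 to D4
E#4 to B#3

D#5 Db5 G4 F##4 G4 D4 B#3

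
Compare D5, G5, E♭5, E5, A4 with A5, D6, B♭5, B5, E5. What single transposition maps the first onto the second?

From D5 to A5 is 5 letter names — a fifth of some quality.
D5 to A5 is 7 semitones, which makes it a perfect fifth; the second version is higher, so the direction is up.
Checking another pair — A4 → E5 — gives the same interval.

up a perfect fifth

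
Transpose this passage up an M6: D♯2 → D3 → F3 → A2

B#2 B3 D4 F#3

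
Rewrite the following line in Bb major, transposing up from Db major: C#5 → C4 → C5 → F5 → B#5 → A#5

From Db up to Bb is a major sixth; apply that to each pitch.
C#5 gives A#5
C4 gives A4
C5 gives A5
F5 gives D6
B#5 gives G##6
A#5 gives F##6

A#5 A4 A5 D6 G##6 F##6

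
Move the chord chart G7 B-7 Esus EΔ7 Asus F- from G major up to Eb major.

Eb7 G-7 Csus CΔ7 Fsus Db-

G major up to Eb major is a minor sixth; each chord root moves by that interval while the quality stays the same.
G7: root G up a minor sixth → Eb, giving Eb7.
B-7: root B up a minor sixth → G, giving G-7.
Esus: root E up a minor sixth → C, giving Csus.
EΔ7: root E up a minor sixth → C, giving CΔ7.
Asus: root A up a minor sixth → F, giving Fsus.
F-: root F up a minor sixth → Db, giving Db-.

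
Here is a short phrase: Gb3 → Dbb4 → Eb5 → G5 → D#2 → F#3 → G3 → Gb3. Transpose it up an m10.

Bbb4 Fbb5 Gb6 Bb6 F#3 A4 Bb4 Bbb4

Gb3 -> Bbb4
Dbb4 -> Fbb5
Eb5 -> Gb6
G5 -> Bb6
D#2 -> F#3
F#3 -> A4
G3 -> Bb4
Gb3 -> Bbb4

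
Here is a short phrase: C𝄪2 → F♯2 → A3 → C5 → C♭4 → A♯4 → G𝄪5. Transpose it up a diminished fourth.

F#2 Bb2 Db4 Fb5 Fbb4 D5 C#6

C##2 up a diminished fourth is F#2.
F#2 up a diminished fourth is Bb2.
A3 up a diminished fourth is Db4.
C5 up a diminished fourth is Fb5.
Cb4 up a diminished fourth is Fbb4.
A#4: a fourth up reaches D, and 4 semitones makes it D5.
G##5: a fourth up reaches C, and 4 semitones makes it C#6.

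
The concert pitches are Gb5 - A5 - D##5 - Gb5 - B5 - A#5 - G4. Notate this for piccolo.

Written C4 sounds as C5 on the piccolo, so concert pitches are written a perfect octave down.
Gb5 gives Gb4
A5 gives A4
D##5 gives D##4
Gb5 gives Gb4
B5 gives B4
A#5 gives A#4
G4 gives G3

Gb4 A4 D##4 Gb4 B4 A#4 G3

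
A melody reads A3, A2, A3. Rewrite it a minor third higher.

C4 C3 C4

A3: a third up reaches C, and 3 semitones makes it C4.
A minor third up from A2 gives C3.
A minor third up from A3 gives C4.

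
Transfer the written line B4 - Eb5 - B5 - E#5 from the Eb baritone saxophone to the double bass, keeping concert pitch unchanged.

D4 Gb4 D5 G#4

First find concert pitch: the Eb baritone saxophone sounds a major thirteenth below written, so B4 Eb5 B5 E#5 sounds D3 Gb3 D4 G#3.
Then write for double bass: it sounds a perfect octave below written, so the part must be a perfect octave above concert.
D3 → D4
Gb3 → Gb4
D4 → D5
G#3 → G#4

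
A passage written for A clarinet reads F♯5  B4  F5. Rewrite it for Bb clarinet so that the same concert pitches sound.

E#5 A#4 E5

First find concert pitch: the A clarinet sounds a minor third below written, so F♯5 B4 F5 sounds D#5 G#4 D5.
Then write for Bb clarinet: it sounds a major second below written, so the part must be a major second above concert.
D#5 → E#5
G#4 → A#4
D5 → E5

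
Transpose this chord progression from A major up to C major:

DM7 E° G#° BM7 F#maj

A major up to C major is a minor third; each chord root moves by that interval while the quality stays the same.
DM7: root D up a minor third → F, giving FM7.
E°: root E up a minor third → G, giving G°.
G#°: root G# up a minor third → B, giving B°.
BM7: root B up a minor third → D, giving DM7.
F#maj: root F# up a minor third → A, giving Amaj.

FM7 G° B° DM7 Amaj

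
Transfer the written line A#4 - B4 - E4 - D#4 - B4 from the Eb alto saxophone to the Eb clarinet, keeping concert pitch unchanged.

A#3 B3 E3 D#3 B3

First find concert pitch: the Eb alto saxophone sounds a major sixth below written, so A#4 B4 E4 D#4 B4 sounds C#4 D4 G3 F#3 D4.
Then write for Eb clarinet: it sounds a minor third above written, so the part must be a minor third below concert.
C#4 → A#3
D4 → B3
G3 → E3
F#3 → D#3
D4 → B3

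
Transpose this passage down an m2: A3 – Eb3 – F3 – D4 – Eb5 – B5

A minor second down from A3 gives G#3.
Eb3 down a minor second is D3.
F3: a second down reaches E, and 1 semitone makes it E3.
A minor second down from D4 gives C#4.
A minor second down from Eb5 gives D5.
A minor second down from B5 gives A#5.

G#3 D3 E3 C#4 D5 A#5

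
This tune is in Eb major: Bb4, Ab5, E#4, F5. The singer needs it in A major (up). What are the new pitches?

Eb major to A major up is an augmented fourth, so every note moves up by that interval.
Bb4 becomes E5
Ab5 becomes D6
E#4 becomes A##4
F5 becomes B5

E5 D6 A##4 B5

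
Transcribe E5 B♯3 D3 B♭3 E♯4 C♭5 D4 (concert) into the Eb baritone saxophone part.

C#7 G##5 B4 G5 C##6 Ab6 B5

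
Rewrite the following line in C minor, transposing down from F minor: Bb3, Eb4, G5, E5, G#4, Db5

F minor to C minor down is a perfect fourth, so every note moves down by that interval.
Bb3 -> F3
Eb4 -> Bb3
G5 -> D5
E5 -> B4
G#4 -> D#4
Db5 -> Ab4

F3 Bb3 D5 B4 D#4 Ab4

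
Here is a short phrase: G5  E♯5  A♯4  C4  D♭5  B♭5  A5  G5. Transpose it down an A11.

G5 → Db4
E#5 → B3
A#4 → E3
C4 → Gb2
Db5 → Abb3
Bb5 → Fb4
A5 → Eb4
G5 → Db4

Db4 B3 E3 Gb2 Abb3 Fb4 Eb4 Db4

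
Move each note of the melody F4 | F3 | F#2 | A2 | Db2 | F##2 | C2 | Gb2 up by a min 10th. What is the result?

A minor tenth up from F4 gives Ab5.
F3: a tenth up reaches A, and 15 semitones makes it Ab4.
F#2: a tenth up reaches A, and 15 semitones makes it A3.
A2: a tenth up reaches C, and 15 semitones makes it C4.
Db2: a tenth up reaches F, and 15 semitones makes it Fb3.
F##2 up a minor tenth is A#3.
C2: a tenth up reaches E, and 15 semitones makes it Eb3.
A minor tenth up from Gb2 gives Bbb3.

Ab5 Ab4 A3 C4 Fb3 A#3 Eb3 Bbb3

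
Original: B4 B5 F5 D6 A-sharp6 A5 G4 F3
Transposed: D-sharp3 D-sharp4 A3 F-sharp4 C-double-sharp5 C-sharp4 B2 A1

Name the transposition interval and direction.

down a minor thirteenth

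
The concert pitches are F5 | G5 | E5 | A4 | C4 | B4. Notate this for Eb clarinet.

The Eb clarinet sounds a minor third above written, so the written part must be a minor third below concert — transpose each note down.
F5 -> D5
G5 -> E5
E5 -> C#5
A4 -> F#4
C4 -> A3
B4 -> G#4

D5 E5 C#5 F#4 A3 G#4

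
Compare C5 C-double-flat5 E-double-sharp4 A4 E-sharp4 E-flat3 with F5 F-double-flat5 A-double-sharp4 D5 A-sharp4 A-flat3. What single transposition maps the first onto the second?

up a perfect fourth

Take the first pair: C5 → F5. C to F spans 4 letter names, so the interval is some kind of fourth.
C5 to F5 is 5 semitones, which makes it a perfect fourth; the second version is higher, so the direction is up.
Checking another pair — Eb3 → Ab3 — gives the same interval.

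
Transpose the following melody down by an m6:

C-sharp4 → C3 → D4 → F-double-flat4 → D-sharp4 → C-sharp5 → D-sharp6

C#4 gives E#3
C3 gives E2
D4 gives F#3
Fbb4 gives Abb3
D#4 gives F##3
C#5 gives E#4
D#6 gives F##5

E#3 E2 F#3 Abb3 F##3 E#4 F##5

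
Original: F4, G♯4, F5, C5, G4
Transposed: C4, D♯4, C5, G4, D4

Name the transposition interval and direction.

Take the first pair: F4 → C4. F to C spans 4 letter names, so the interval is some kind of fourth.
C4 to F4 is 5 semitones, which makes it a perfect fourth; the second version is lower, so the direction is down.
Checking another pair — G4 → D4 — gives the same interval.

down a perfect fourth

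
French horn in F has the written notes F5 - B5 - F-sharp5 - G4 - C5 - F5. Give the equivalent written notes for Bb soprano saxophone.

First find concert pitch: the French horn in F sounds a perfect fifth below written, so F5 B5 F-sharp5 G4 C5 F5 sounds Bb4 E5 B4 C4 F4 Bb4.
Then write for Bb soprano saxophone: it sounds a major second below written, so the part must be a major second above concert.
Bb4 → C5
E5 → F#5
B4 → C#5
C4 → D4
F4 → G4
Bb4 → C5

C5 F#5 C#5 D4 G4 C5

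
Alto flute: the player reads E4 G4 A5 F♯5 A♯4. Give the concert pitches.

B3 D4 E5 C#5 E#4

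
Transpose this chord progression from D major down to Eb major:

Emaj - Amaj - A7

Fmaj Bbmaj Bb7

D major down to Eb major is a major seventh; each chord root moves by that interval while the quality stays the same.
Emaj: root E down a major seventh → F, giving Fmaj.
Amaj: root A down a major seventh → Bb, giving Bbmaj.
A7: root A down a major seventh → Bb, giving Bb7.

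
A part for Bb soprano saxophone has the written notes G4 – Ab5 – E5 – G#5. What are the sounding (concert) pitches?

F4 Gb5 D5 F#5

The Bb soprano saxophone sounds a major second below written, so transpose each written note down a major second.
G4 becomes F4
Ab5 becomes Gb5
E5 becomes D5
G#5 becomes F#5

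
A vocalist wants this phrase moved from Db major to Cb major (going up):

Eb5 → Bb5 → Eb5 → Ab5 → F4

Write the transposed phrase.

Db6 Ab6 Db6 Gb6 Eb5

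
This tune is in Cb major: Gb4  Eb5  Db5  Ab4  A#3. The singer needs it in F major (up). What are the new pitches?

C5 A5 G5 D5 D##4

Cb major to F major up is an augmented fourth, so every note moves up by that interval.
Gb4 -> C5
Eb5 -> A5
Db5 -> G5
Ab4 -> D5
A#3 -> D##4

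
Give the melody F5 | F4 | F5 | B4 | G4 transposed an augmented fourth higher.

B5 B4 B5 E#5 C#5

F5 up an augmented fourth is B5.
F4 up an augmented fourth is B4.
F5 up an augmented fourth is B5.
B4: a fourth up reaches E, and 6 semitones makes it E#5.
An augmented fourth up from G4 gives C#5.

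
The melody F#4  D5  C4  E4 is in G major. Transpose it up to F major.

G major to F major up is a minor seventh, so every note moves up by that interval.
F#4 to E5
D5 to C6
C4 to Bb4
E4 to D5

E5 C6 Bb4 D5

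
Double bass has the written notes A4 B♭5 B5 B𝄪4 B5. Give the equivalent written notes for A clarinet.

C4 Db5 D5 D##4 D5

First find concert pitch: the double bass sounds a perfect octave below written, so A4 B♭5 B5 B𝄪4 B5 sounds A3 Bb4 B4 B##3 B4.
Then write for A clarinet: it sounds a minor third below written, so the part must be a minor third above concert.
A3 → C4
Bb4 → Db5
B4 → D5
B##3 → D##4
B4 → D5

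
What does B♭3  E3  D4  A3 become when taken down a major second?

Bb3 down a major second is Ab3.
E3 down a major second is D3.
A major second down from D4 gives C4.
A major second down from A3 gives G3.

Ab3 D3 C4 G3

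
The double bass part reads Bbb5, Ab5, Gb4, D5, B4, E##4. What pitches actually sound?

Written C4 on the double bass sounds as C3, a perfect octave lower; apply that shift to every note.
Bbb5 to Bbb4
Ab5 to Ab4
Gb4 to Gb3
D5 to D4
B4 to B3
E##4 to E##3

Bbb4 Ab4 Gb3 D4 B3 E##3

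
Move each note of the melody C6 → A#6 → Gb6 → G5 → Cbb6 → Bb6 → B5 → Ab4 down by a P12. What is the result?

C6 becomes F4
A#6 becomes D#5
Gb6 becomes Cb5
G5 becomes C4
Cbb6 becomes Fbb4
Bb6 becomes Eb5
B5 becomes E4
Ab4 becomes Db3

F4 D#5 Cb5 C4 Fbb4 Eb5 E4 Db3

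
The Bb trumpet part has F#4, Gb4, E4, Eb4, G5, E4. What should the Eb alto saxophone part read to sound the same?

C#5 Db5 B4 Bb4 D6 B4

First find concert pitch: the Bb trumpet sounds a major second below written, so F#4 Gb4 E4 Eb4 G5 E4 sounds E4 Fb4 D4 Db4 F5 D4.
Then write for Eb alto saxophone: it sounds a major sixth below written, so the part must be a major sixth above concert.
E4 → C#5
Fb4 → Db5
D4 → B4
Db4 → Bb4
F5 → D6
D4 → B4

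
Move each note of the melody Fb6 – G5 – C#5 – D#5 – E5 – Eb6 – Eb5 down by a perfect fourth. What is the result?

Cb6 D5 G#4 A#4 B4 Bb5 Bb4

Fb6 down a perfect fourth is Cb6.
A perfect fourth down from G5 gives D5.
C#5: a fourth down reaches G, and 5 semitones makes it G#4.
D#5: a fourth down reaches A, and 5 semitones makes it A#4.
E5 down a perfect fourth is B4.
A perfect fourth down from Eb6 gives Bb5.
Eb5: a fourth down reaches B, and 5 semitones makes it Bb4.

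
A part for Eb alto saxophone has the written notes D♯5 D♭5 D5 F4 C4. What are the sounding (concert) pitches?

F#4 Fb4 F4 Ab3 Eb3

The Eb alto saxophone sounds a major sixth below written, so transpose each written note down a major sixth.
D#5 becomes F#4
Db5 becomes Fb4
D5 becomes F4
F4 becomes Ab3
C4 becomes Eb3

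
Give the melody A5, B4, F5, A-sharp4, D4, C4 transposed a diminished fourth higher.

Db6 Eb5 Bbb5 D5 Gb4 Fb4

A5: a fourth up reaches D, and 4 semitones makes it Db6.
A diminished fourth up from B4 gives Eb5.
F5 up a diminished fourth is Bbb5.
A#4: a fourth up reaches D, and 4 semitones makes it D5.
D4: a fourth up reaches G, and 4 semitones makes it Gb4.
C4 up a diminished fourth is Fb4.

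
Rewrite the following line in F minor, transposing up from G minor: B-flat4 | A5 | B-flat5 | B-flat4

Ab5 G6 Ab6 Ab5

G minor to F minor up is a minor seventh, so every note moves up by that interval.
Bb4 gives Ab5
A5 gives G6
Bb5 gives Ab6
Bb4 gives Ab5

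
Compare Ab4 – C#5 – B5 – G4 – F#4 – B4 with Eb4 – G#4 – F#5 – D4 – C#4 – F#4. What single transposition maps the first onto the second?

down a perfect fourth

Take the first pair: Ab4 → Eb4. A to E spans 4 letter names, so the interval is some kind of fourth.
Eb4 to Ab4 is 5 semitones, which makes it a perfect fourth; the second version is lower, so the direction is down.
Checking another pair — B4 → F#4 — gives the same interval.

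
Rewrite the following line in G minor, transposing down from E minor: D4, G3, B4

E minor to G minor down is a major sixth, so every note moves down by that interval.
D4 gives F3
G3 gives Bb2
B4 gives D4

F3 Bb2 D4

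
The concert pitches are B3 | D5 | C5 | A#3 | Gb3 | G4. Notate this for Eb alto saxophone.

Written C4 sounds as Eb3 on the Eb alto saxophone, so concert pitches are written a major sixth up.
B3 becomes G#4
D5 becomes B5
C5 becomes A5
A#3 becomes F##4
Gb3 becomes Eb4
G4 becomes E5

G#4 B5 A5 F##4 Eb4 E5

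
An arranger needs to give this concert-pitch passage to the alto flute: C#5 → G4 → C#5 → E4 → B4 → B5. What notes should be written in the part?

The alto flute sounds a perfect fourth below written, so the written part must be a perfect fourth above concert — transpose each note up.
C#5 to F#5
G4 to C5
C#5 to F#5
E4 to A4
B4 to E5
B5 to E6

F#5 C5 F#5 A4 E5 E6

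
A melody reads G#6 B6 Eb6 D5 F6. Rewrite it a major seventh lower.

A5 C6 Fb5 Eb4 Gb5

G#6 → A5
B6 → C6
Eb6 → Fb5
D5 → Eb4
F6 → Gb5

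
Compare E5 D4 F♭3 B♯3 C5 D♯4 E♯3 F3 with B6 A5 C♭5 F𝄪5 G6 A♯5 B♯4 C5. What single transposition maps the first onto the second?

up a perfect twelfth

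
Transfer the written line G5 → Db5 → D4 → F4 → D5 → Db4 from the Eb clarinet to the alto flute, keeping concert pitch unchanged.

First find concert pitch: the Eb clarinet sounds a minor third above written, so G5 Db5 D4 F4 D5 Db4 sounds Bb5 Fb5 F4 Ab4 F5 Fb4.
Then write for alto flute: it sounds a perfect fourth below written, so the part must be a perfect fourth above concert.
Bb5 → Eb6
Fb5 → Bbb5
F4 → Bb4
Ab4 → Db5
F5 → Bb5
Fb4 → Bbb4

Eb6 Bbb5 Bb4 Db5 Bb5 Bbb4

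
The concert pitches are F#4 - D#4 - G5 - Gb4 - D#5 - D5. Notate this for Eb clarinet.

Written C4 sounds as Eb4 on the Eb clarinet, so concert pitches are written a minor third down.
F#4 to D#4
D#4 to B#3
G5 to E5
Gb4 to Eb4
D#5 to B#4
D5 to B4

D#4 B#3 E5 Eb4 B#4 B4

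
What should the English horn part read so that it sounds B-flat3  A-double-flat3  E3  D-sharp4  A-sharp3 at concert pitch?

F4 Ebb4 B3 A#4 E#4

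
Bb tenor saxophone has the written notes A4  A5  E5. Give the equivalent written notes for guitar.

First find concert pitch: the Bb tenor saxophone sounds a major ninth below written, so A4 A5 E5 sounds G3 G4 D4.
Then write for guitar: it sounds a perfect octave below written, so the part must be a perfect octave above concert.
G3 → G4
G4 → G5
D4 → D5

G4 G5 D5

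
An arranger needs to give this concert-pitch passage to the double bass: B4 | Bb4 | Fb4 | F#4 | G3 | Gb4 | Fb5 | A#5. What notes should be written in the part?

B5 Bb5 Fb5 F#5 G4 Gb5 Fb6 A#6

The double bass sounds a perfect octave below written, so the written part must be a perfect octave above concert — transpose each note up.
B4 → B5
Bb4 → Bb5
Fb4 → Fb5
F#4 → F#5
G3 → G4
Gb4 → Gb5
Fb5 → Fb6
A#5 → A#6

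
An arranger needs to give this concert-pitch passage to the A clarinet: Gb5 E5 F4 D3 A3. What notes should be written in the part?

Bbb5 G5 Ab4 F3 C4

Written C4 sounds as A3 on the A clarinet, so concert pitches are written a minor third up.
Gb5 becomes Bbb5
E5 becomes G5
F4 becomes Ab4
D3 becomes F3
A3 becomes C4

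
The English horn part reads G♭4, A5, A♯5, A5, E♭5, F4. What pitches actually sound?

Cb4 D5 D#5 D5 Ab4 Bb3

Written C4 on the English horn sounds as F3, a perfect fifth lower; apply that shift to every note.
Gb4 → Cb4
A5 → D5
A#5 → D#5
A5 → D5
Eb5 → Ab4
F4 → Bb3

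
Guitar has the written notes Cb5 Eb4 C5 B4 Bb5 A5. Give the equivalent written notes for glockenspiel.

First find concert pitch: the guitar sounds a perfect octave below written, so Cb5 Eb4 C5 B4 Bb5 A5 sounds Cb4 Eb3 C4 B3 Bb4 A4.
Then write for glockenspiel: it sounds a perfect fifteenth above written, so the part must be a perfect fifteenth below concert.
Cb4 → Cb2
Eb3 → Eb1
C4 → C2
B3 → B1
Bb4 → Bb2
A4 → A2

Cb2 Eb1 C2 B1 Bb2 A2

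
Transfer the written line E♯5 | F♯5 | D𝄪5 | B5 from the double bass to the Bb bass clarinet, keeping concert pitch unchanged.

F##5 G#5 E##5 C#6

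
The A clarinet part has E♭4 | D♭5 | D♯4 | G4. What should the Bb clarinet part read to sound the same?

D4 C5 C##4 F#4

First find concert pitch: the A clarinet sounds a minor third below written, so E♭4 D♭5 D♯4 G4 sounds C4 Bb4 B#3 E4.
Then write for Bb clarinet: it sounds a major second below written, so the part must be a major second above concert.
C4 → D4
Bb4 → C5
B#3 → C##4
E4 → F#4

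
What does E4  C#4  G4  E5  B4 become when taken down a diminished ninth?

D##3 B##2 F##3 D##4 A##3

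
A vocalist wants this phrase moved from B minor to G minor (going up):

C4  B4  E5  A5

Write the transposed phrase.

From B up to G is a minor sixth; apply that to each pitch.
C4 -> Ab4
B4 -> G5
E5 -> C6
A5 -> F6

Ab4 G5 C6 F6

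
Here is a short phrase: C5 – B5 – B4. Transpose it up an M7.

B5 A#6 A#5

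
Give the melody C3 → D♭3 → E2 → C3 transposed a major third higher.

E3 F3 G#2 E3

A major third up from C3 gives E3.
Db3: a third up reaches F, and 4 semitones makes it F3.
E2: a third up reaches G, and 4 semitones makes it G#2.
C3 up a major third is E3.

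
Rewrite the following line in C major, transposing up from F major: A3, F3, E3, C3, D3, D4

E4 C4 B3 G3 A3 A4

From F up to C is a perfect fifth; apply that to each pitch.
A3 gives E4
F3 gives C4
E3 gives B3
C3 gives G3
D3 gives A3
D4 gives A4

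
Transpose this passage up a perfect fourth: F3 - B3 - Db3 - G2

Bb3 E4 Gb3 C3

F3 up a perfect fourth is Bb3.
A perfect fourth up from B3 gives E4.
Db3 up a perfect fourth is Gb3.
A perfect fourth up from G2 gives C3.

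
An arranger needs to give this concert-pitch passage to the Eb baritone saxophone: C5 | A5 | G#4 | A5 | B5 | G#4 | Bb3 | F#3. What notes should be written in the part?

A6 F#7 E#6 F#7 G#7 E#6 G5 D#5

The Eb baritone saxophone sounds a major thirteenth below written, so the written part must be a major thirteenth above concert — transpose each note up.
C5 gives A6
A5 gives F#7
G#4 gives E#6
A5 gives F#7
B5 gives G#7
G#4 gives E#6
Bb3 gives G5
F#3 gives D#5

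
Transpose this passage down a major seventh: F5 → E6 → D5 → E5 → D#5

Gb4 F5 Eb4 F4 E4

F5 becomes Gb4
E6 becomes F5
D5 becomes Eb4
E5 becomes F4
D#5 becomes E4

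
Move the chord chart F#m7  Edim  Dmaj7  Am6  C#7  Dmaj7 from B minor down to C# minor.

G#m7 F#dim Emaj7 Bm6 D#7 Emaj7

B minor down to C# minor is a minor seventh; each chord root moves by that interval while the quality stays the same.
F#m7: root F# down a minor seventh → G#, giving G#m7.
Edim: root E down a minor seventh → F#, giving F#dim.
Dmaj7: root D down a minor seventh → E, giving Emaj7.
Am6: root A down a minor seventh → B, giving Bm6.
C#7: root C# down a minor seventh → D#, giving D#7.
Dmaj7: root D down a minor seventh → E, giving Emaj7.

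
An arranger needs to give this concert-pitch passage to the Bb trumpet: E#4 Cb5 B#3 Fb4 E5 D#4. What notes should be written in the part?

Written C4 sounds as Bb3 on the Bb trumpet, so concert pitches are written a major second up.
E#4 to F##4
Cb5 to Db5
B#3 to C##4
Fb4 to Gb4
E5 to F#5
D#4 to E#4

F##4 Db5 C##4 Gb4 F#5 E#4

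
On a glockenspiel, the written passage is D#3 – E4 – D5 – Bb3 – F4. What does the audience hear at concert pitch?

D#5 E6 D7 Bb5 F6

The glockenspiel sounds a perfect fifteenth above written, so transpose each written note up a perfect fifteenth.
D#3 gives D#5
E4 gives E6
D5 gives D7
Bb3 gives Bb5
F4 gives F6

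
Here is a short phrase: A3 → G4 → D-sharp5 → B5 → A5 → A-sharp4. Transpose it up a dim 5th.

A3 -> Eb4
G4 -> Db5
D#5 -> A5
B5 -> F6
A5 -> Eb6
A#4 -> E5

Eb4 Db5 A5 F6 Eb6 E5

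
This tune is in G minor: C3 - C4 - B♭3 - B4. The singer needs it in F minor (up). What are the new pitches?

Bb3 Bb4 Ab4 A5

From G up to F is a minor seventh; apply that to each pitch.
C3 becomes Bb3
C4 becomes Bb4
Bb3 becomes Ab4
B4 becomes A5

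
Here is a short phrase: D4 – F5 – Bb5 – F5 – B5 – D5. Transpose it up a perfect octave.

D5 F6 Bb6 F6 B6 D6

D4 to D5
F5 to F6
Bb5 to Bb6
F5 to F6
B5 to B6
D5 to D6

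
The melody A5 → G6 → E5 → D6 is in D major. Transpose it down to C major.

G5 F6 D5 C6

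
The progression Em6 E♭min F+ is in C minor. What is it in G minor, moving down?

Bm6 Bbmin C+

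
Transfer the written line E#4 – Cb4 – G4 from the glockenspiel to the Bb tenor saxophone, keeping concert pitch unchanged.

F##7 Db7 A7

First find concert pitch: the glockenspiel sounds a perfect fifteenth above written, so E#4 Cb4 G4 sounds E#6 Cb6 G6.
Then write for Bb tenor saxophone: it sounds a major ninth below written, so the part must be a major ninth above concert.
E#6 → F##7
Cb6 → Db7
G6 → A7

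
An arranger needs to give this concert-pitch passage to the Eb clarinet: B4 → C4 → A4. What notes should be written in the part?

The Eb clarinet sounds a minor third above written, so the written part must be a minor third below concert — transpose each note down.
B4 to G#4
C4 to A3
A4 to F#4

G#4 A3 F#4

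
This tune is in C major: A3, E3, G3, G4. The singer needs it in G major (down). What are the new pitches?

From C down to G is a perfect fourth; apply that to each pitch.
A3 -> E3
E3 -> B2
G3 -> D3
G4 -> D4

E3 B2 D3 D4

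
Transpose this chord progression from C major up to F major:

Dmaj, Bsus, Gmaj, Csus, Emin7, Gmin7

Gmaj Esus Cmaj Fsus Amin7 Cmin7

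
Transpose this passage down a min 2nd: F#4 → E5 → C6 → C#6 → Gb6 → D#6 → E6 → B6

E#4 D#5 B5 B#5 F6 C##6 D#6 A#6

F#4 gives E#4
E5 gives D#5
C6 gives B5
C#6 gives B#5
Gb6 gives F6
D#6 gives C##6
E6 gives D#6
B6 gives A#6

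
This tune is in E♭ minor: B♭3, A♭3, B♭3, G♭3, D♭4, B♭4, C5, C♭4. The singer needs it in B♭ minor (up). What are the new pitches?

F4 Eb4 F4 Db4 Ab4 F5 G5 Gb4

From E♭ up to B♭ is a perfect fifth; apply that to each pitch.
Bb3 becomes F4
Ab3 becomes Eb4
Bb3 becomes F4
Gb3 becomes Db4
Db4 becomes Ab4
Bb4 becomes F5
C5 becomes G5
Cb4 becomes Gb4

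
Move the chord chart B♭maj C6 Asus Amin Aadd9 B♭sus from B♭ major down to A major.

Amaj B6 G#sus G#min G#add9 Asus

B♭ major down to A major is a minor second; each chord root moves by that interval while the quality stays the same.
B♭maj: root B♭ down a minor second → A, giving Amaj.
C6: root C down a minor second → B, giving B6.
Asus: root A down a minor second → G#, giving G#sus.
Amin: root A down a minor second → G#, giving G#min.
Aadd9: root A down a minor second → G#, giving G#add9.
B♭sus: root B♭ down a minor second → A, giving Asus.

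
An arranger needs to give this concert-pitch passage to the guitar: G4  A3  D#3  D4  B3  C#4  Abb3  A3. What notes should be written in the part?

G5 A4 D#4 D5 B4 C#5 Abb4 A4

The guitar sounds a perfect octave below written, so the written part must be a perfect octave above concert — transpose each note up.
G4 → G5
A3 → A4
D#3 → D#4
D4 → D5
B3 → B4
C#4 → C#5
Abb3 → Abb4
A3 → A4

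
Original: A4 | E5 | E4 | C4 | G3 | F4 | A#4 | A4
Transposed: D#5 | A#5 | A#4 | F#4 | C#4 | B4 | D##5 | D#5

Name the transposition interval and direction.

up an augmented fourth

Take the first pair: A4 → D#5. A to D spans 4 letter names, so the interval is some kind of fourth.
A4 to D#5 is 6 semitones, which makes it an augmented fourth; the second version is higher, so the direction is up.
Checking another pair — A4 → D#5 — gives the same interval.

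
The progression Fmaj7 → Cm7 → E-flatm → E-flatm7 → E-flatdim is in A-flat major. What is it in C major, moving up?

A-flat major up to C major is a major third; each chord root moves by that interval while the quality stays the same.
Fmaj7: root F up a major third → A, giving Amaj7.
Cm7: root C up a major third → E, giving Em7.
E-flatm: root E-flat up a major third → G, giving Gm.
E-flatm7: root E-flat up a major third → G, giving Gm7.
E-flatdim: root E-flat up a major third → G, giving Gdim.

Amaj7 Em7 Gm Gm7 Gdim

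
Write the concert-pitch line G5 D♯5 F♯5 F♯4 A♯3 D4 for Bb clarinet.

A5 E#5 G#5 G#4 B#3 E4

Written C4 sounds as Bb3 on the Bb clarinet, so concert pitches are written a major second up.
G5 to A5
D#5 to E#5
F#5 to G#5
F#4 to G#4
A#3 to B#3
D4 to E4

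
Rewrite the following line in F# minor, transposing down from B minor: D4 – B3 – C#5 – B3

A3 F#3 G#4 F#3

B minor to F# minor down is a perfect fourth, so every note moves down by that interval.
D4 to A3
B3 to F#3
C#5 to G#4
B3 to F#3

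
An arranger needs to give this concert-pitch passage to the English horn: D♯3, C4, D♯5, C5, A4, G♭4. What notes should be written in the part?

Written C4 sounds as F3 on the English horn, so concert pitches are written a perfect fifth up.
D#3 → A#3
C4 → G4
D#5 → A#5
C5 → G5
A4 → E5
Gb4 → Db5

A#3 G4 A#5 G5 E5 Db5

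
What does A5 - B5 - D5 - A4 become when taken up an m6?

F6 G6 Bb5 F5

A minor sixth up from A5 gives F6.
A minor sixth up from B5 gives G6.
A minor sixth up from D5 gives Bb5.
A4: a sixth up reaches F, and 8 semitones makes it F5.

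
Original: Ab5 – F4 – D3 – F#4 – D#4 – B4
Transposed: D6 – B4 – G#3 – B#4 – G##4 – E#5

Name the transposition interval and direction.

up an augmented fourth

From Ab5 to D6 is 4 letter names — a fourth of some quality.
Ab5 to D6 is 6 semitones, which makes it an augmented fourth; the second version is higher, so the direction is up.
Checking another pair — B4 → E#5 — gives the same interval.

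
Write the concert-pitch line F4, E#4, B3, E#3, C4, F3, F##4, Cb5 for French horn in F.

C5 B#4 F#4 B#3 G4 C4 C##5 Gb5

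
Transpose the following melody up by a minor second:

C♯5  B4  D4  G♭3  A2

D5 C5 Eb4 Abb3 Bb2

A minor second up from C#5 gives D5.
A minor second up from B4 gives C5.
D4: a second up reaches E, and 1 semitone makes it Eb4.
A minor second up from Gb3 gives Abb3.
A2 up a minor second is Bb2.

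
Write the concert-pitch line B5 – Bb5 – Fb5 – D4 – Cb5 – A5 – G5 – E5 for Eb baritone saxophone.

G#7 G7 Db7 B5 Ab6 F#7 E7 C#7

The Eb baritone saxophone sounds a major thirteenth below written, so the written part must be a major thirteenth above concert — transpose each note up.
B5 -> G#7
Bb5 -> G7
Fb5 -> Db7
D4 -> B5
Cb5 -> Ab6
A5 -> F#7
G5 -> E7
E5 -> C#7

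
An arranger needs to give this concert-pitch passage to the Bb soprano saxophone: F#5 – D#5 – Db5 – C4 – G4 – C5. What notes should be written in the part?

G#5 E#5 Eb5 D4 A4 D5

Written C4 sounds as Bb3 on the Bb soprano saxophone, so concert pitches are written a major second up.
F#5 -> G#5
D#5 -> E#5
Db5 -> Eb5
C4 -> D4
G4 -> A4
C5 -> D5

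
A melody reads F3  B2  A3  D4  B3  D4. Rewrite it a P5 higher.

C4 F#3 E4 A4 F#4 A4

F3 up a perfect fifth is C4.
B2 up a perfect fifth is F#3.
A3: a fifth up reaches E, and 7 semitones makes it E4.
D4 up a perfect fifth is A4.
B3: a fifth up reaches F, and 7 semitones makes it F#4.
D4 up a perfect fifth is A4.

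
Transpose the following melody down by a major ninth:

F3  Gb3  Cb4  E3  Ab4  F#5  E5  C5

Eb2 Fb2 Bbb2 D2 Gb3 E4 D4 Bb3

F3 to Eb2
Gb3 to Fb2
Cb4 to Bbb2
E3 to D2
Ab4 to Gb3
F#5 to E4
E5 to D4
C5 to Bb3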